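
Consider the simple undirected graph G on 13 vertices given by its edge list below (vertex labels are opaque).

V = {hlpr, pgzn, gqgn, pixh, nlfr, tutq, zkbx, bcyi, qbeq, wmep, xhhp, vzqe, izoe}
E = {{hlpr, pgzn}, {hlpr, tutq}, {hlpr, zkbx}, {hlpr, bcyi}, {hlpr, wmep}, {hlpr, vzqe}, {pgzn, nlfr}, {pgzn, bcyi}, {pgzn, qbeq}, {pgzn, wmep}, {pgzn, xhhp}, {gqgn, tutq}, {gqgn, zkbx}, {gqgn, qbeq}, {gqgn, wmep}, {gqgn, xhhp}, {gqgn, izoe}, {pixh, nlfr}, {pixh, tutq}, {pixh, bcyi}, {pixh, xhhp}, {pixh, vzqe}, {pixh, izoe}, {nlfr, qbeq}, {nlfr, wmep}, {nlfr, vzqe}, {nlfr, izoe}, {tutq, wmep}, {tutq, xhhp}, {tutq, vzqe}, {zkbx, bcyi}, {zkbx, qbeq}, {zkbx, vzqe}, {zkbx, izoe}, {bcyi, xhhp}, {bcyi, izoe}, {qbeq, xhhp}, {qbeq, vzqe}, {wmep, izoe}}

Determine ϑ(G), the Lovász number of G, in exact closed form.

sqrt(13)

N(izoe) = {gqgn, pixh, nlfr, zkbx, bcyi, wmep}, |N(izoe)| = 6.
deg(qbeq) = 6; N(qbeq) = {pgzn, gqgn, nlfr, zkbx, xhhp, vzqe}.
deg(zkbx) = 6; N(zkbx) = {hlpr, gqgn, bcyi, qbeq, vzqe, izoe}.
deg(wmep) = 6; N(wmep) = {hlpr, pgzn, gqgn, nlfr, tutq, izoe}.
deg(v) = 6 for all v (|V|=13); SR(13,6,2,3) — a Paley graph.
Distinct eigenvalues (to 5 d.p.): [6.0, 1.30278, -2.30278].
ϑ = −N·λ_min/(λ_max−λ_min) = −13·(-sqrt(13)/2 - 1/2)/(6−(-sqrt(13)/2 - 1/2)) = sqrt(13).
= 3.605551… (decimal).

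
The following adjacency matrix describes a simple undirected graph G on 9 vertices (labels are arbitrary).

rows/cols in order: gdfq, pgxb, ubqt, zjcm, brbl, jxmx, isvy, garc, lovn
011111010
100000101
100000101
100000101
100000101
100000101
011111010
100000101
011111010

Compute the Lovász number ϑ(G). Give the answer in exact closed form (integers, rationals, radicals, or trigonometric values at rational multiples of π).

6

Vertex ubqt has 3 neighbors: gdfq, isvy, lovn.
deg(gdfq) = 6; N(gdfq) = {pgxb, ubqt, zjcm, brbl, jxmx, garc}.
deg(isvy) = 6; N(isvy) = {pgxb, ubqt, zjcm, brbl, jxmx, garc}.
Vertex lovn has 6 neighbors: pgxb, ubqt, zjcm, brbl, jxmx, garc.
Complete 2-partite, parts [6, 3]: perfect, ϑ = α = 6.
Numerically 6.000000.
Sandwich: α(G)=6 ≤ ϑ(G)=6 ≤ χ(Ḡ)=6 (collapsed).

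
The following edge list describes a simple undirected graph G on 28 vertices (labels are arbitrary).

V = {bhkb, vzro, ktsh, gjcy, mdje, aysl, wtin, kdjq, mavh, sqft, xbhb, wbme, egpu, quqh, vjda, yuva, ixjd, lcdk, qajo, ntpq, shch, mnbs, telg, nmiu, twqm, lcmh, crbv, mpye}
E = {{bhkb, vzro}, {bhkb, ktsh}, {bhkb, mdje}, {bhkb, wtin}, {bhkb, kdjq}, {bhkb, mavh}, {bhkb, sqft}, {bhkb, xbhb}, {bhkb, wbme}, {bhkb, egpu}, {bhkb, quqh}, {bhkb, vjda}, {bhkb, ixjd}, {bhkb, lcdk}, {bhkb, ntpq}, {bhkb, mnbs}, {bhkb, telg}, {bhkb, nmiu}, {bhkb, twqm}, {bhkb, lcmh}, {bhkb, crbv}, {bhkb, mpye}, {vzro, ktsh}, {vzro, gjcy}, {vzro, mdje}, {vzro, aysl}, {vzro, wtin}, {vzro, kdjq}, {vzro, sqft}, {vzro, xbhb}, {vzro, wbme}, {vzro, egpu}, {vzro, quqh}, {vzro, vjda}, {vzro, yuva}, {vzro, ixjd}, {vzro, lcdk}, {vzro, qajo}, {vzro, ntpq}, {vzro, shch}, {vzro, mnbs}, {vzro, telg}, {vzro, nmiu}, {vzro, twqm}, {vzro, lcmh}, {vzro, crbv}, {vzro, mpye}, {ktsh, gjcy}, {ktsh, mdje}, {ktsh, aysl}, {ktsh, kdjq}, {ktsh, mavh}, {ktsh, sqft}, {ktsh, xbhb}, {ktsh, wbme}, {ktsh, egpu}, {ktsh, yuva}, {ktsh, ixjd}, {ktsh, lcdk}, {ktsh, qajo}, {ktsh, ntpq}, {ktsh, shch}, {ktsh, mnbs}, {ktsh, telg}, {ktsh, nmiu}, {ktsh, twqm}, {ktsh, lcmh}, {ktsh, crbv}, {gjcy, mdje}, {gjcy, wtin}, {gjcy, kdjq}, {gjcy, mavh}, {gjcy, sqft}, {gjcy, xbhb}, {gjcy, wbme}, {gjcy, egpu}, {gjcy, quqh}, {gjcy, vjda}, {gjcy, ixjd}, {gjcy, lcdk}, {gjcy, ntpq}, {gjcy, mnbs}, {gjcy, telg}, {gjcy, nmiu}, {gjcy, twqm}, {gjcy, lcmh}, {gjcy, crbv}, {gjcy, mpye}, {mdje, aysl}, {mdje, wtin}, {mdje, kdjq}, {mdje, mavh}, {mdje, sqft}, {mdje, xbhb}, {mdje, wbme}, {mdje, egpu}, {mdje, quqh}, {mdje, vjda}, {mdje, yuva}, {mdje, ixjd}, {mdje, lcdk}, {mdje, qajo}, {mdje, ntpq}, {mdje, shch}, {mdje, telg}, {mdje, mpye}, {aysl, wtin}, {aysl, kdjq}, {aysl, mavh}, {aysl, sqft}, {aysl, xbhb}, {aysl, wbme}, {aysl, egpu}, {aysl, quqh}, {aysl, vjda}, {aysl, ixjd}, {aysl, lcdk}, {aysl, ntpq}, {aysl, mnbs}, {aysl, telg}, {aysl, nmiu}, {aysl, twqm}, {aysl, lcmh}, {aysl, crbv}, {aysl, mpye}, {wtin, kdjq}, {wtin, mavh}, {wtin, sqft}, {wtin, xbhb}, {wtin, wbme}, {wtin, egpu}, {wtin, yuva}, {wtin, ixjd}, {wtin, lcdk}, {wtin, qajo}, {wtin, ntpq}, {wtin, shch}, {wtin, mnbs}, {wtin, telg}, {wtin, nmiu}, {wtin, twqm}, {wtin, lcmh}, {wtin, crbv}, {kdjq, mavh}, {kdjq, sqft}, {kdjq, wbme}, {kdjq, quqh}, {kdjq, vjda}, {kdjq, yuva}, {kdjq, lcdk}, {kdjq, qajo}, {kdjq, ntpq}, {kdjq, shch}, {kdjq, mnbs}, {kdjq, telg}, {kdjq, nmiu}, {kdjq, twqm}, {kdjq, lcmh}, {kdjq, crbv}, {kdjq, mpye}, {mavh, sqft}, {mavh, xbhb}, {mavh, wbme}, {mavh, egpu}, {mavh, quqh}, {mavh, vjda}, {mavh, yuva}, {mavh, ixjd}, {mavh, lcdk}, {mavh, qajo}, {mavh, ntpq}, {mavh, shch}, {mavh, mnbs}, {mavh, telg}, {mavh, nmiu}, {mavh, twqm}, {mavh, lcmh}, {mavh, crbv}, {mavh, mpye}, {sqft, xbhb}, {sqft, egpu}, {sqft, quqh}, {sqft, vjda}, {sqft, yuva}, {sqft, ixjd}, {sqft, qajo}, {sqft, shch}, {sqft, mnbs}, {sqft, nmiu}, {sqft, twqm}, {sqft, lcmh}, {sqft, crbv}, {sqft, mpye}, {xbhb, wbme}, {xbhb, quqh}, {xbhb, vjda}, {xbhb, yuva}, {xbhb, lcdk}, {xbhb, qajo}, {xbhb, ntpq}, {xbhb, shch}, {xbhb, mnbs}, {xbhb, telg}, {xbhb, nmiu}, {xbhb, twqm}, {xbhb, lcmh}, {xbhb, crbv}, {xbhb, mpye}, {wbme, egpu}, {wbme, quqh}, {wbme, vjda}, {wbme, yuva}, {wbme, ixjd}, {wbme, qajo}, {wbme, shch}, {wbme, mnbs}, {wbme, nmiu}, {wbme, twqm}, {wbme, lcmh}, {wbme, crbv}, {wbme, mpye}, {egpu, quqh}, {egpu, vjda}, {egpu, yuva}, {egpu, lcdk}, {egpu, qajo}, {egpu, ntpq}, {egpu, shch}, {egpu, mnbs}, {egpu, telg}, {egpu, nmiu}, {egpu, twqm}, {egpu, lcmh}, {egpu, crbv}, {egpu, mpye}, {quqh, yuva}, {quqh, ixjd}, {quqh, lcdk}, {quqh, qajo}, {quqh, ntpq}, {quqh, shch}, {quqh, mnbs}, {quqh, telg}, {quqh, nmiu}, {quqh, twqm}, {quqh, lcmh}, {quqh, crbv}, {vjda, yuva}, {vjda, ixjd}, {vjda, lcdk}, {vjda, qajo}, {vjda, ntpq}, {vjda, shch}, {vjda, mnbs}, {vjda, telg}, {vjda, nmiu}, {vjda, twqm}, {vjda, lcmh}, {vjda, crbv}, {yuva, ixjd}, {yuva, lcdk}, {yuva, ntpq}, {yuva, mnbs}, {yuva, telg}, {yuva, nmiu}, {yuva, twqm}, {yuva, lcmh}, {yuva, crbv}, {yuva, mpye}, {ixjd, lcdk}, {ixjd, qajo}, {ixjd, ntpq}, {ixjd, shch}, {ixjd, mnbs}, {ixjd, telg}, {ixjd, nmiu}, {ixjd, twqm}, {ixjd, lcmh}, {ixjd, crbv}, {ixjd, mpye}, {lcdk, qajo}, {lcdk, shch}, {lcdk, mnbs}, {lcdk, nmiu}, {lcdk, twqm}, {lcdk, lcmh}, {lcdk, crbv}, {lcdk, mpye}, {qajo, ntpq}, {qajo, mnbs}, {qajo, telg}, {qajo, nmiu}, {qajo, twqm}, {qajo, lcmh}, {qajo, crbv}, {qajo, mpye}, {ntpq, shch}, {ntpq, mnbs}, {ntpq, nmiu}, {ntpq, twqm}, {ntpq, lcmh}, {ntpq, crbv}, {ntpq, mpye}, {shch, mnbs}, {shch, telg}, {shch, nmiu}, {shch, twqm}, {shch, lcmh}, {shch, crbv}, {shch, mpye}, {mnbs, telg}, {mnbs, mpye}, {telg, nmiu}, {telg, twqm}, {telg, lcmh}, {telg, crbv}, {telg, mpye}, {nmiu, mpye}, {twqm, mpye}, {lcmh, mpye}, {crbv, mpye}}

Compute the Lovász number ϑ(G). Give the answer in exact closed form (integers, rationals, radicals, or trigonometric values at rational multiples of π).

6

N(mdje) = {bhkb, vzro, ktsh, gjcy, aysl, wtin, kdjq, mavh, sqft, xbhb, wbme, egpu, quqh, vjda, yuva, ixjd, lcdk, qajo, ntpq, shch, telg, mpye}, |N(mdje)| = 22.
deg(egpu) = 24; N(egpu) = {bhkb, vzro, ktsh, gjcy, mdje, aysl, wtin, mavh, sqft, wbme, quqh, vjda, yuva, lcdk, qajo, ntpq, shch, mnbs, telg, nmiu, twqm, lcmh, crbv, mpye}.
deg(mavh) = 26; N(mavh) = {bhkb, ktsh, gjcy, mdje, aysl, wtin, kdjq, sqft, xbhb, wbme, egpu, quqh, vjda, yuva, ixjd, lcdk, qajo, ntpq, shch, mnbs, telg, nmiu, twqm, lcmh, crbv, mpye}.
N(bhkb) = {vzro, ktsh, mdje, wtin, kdjq, mavh, sqft, xbhb, wbme, egpu, quqh, vjda, ixjd, lcdk, ntpq, mnbs, telg, nmiu, twqm, lcmh, crbv, mpye}, |N(bhkb)| = 22.
G = K_{6,6,5,5,4,2}: α = 6 = χ(Ḡ), so ϑ = 6.
Numerically 6.000000.
6 ≤ 6 ≤ 6: collapsed.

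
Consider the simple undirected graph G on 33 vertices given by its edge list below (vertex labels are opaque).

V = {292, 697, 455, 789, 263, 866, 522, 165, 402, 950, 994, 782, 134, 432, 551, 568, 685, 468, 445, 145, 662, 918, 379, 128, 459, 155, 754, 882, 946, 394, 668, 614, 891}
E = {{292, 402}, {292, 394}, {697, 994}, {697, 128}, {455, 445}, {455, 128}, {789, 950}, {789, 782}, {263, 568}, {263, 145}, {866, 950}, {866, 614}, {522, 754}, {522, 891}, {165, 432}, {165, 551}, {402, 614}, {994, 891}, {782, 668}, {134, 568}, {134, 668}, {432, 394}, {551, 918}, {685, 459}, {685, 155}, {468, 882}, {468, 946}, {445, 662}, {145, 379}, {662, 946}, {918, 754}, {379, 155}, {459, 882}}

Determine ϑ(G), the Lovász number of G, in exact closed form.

N(994) = {697, 891}, |N(994)| = 2.
Vertex 685 has 2 neighbors: 459, 155.
Vertex 782 has 2 neighbors: 789, 668.
Vertex 155 has 2 neighbors: 685, 379.
deg(v) = 2 for all v (|V|=33); this is C_{33}, the 33-cycle.
spec(A) ≈ [2.0, 1.964, 1.857, 1.683, 1.447, 1.16, 0.831, 0.472, 0.095, -0.285, -0.654, -1.0, -1.31, -1.572, -1.778, -1.919, -1.991] (distinct, 3 d.p.).
With N=33: ϑ(G) = 33·(-(-1)*2*cos(pi/33))/(2−(-2*cos(pi/33))) = 33*cos(pi/33)/(cos(pi/33) + 1).
= 16.4625586… (decimal).
Sandwich: α(G)=16 ≤ ϑ(G)=33*cos(pi/33)/(cos(pi/33) + 1) ≤ χ(Ḡ)=17 (both strict).

33*cos(pi/33)/(cos(pi/33) + 1)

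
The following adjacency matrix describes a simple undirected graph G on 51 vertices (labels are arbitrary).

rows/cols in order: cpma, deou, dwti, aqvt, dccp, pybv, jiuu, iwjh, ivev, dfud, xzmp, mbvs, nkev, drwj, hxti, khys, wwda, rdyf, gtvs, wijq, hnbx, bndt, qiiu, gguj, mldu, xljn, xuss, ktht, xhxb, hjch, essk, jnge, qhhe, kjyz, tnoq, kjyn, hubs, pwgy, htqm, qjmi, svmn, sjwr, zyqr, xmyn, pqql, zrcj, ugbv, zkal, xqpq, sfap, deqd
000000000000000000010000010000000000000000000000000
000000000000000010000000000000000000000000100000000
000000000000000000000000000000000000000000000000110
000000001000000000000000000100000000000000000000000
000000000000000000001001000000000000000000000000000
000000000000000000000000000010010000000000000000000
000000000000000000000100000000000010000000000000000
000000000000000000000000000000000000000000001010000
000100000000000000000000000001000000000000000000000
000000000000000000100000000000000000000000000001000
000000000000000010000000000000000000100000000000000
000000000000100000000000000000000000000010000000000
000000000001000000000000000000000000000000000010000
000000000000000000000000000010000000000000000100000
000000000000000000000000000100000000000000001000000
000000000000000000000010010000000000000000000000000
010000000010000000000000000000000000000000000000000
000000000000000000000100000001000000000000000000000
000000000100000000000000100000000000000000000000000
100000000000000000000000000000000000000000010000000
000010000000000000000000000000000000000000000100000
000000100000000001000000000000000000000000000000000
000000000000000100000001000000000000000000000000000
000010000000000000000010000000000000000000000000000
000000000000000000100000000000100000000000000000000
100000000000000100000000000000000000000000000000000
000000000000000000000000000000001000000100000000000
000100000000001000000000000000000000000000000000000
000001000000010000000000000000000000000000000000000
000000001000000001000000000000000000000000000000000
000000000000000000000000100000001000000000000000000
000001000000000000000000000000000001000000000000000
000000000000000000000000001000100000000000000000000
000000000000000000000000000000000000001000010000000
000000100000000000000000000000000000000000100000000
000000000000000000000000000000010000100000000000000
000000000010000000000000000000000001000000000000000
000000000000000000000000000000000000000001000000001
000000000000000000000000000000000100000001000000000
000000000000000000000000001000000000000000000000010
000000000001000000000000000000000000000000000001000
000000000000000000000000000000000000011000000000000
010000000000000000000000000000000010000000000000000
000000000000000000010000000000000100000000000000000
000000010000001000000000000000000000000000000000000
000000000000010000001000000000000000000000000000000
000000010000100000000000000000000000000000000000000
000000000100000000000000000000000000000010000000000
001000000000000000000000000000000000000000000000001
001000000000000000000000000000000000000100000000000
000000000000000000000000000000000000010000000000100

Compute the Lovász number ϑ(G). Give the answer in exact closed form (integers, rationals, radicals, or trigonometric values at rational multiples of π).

51*cos(pi/51)/(cos(pi/51) + 1)

deg(xuss) = 2; N(xuss) = {qhhe, qjmi}.
N(dwti) = {xqpq, sfap}, |N(dwti)| = 2.
deg(ugbv) = 2; N(ugbv) = {iwjh, nkev}.
deg(xqpq) = 2; N(xqpq) = {dwti, deqd}.
51-vertex 2-regular graph: a single 51-cycle (edge-transitive).
The 26 distinct eigenvalues: [2.0, 1.985, 1.94, 1.865, 1.762, 1.632, 1.478, 1.301, 1.105, 0.891, 0.665, 0.428, 0.185, -0.062, -0.307, -0.547, -0.78, -1.0, -1.205, -1.392, -1.558, -1.7, -1.817, -1.906, -1.966, -1.996].
Lovász (edge-transitive): ϑ = −51·(-2*cos(pi/51))/((2)−(-2*cos(pi/51))) = 51*cos(pi/51)/(cos(pi/51) + 1).
≈ 25.4757945 (to 7 d.p.).
25 ≤ 51*cos(pi/51)/(cos(pi/51) + 1) ≤ 26: both strict.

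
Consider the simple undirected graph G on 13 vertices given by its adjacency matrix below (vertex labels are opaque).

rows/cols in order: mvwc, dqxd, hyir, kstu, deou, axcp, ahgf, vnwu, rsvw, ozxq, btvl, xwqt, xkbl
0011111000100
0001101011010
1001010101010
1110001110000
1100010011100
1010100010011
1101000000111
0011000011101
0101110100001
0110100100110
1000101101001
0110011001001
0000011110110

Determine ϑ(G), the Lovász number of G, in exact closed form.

N(hyir) = {mvwc, kstu, axcp, vnwu, ozxq, xwqt}, |N(hyir)| = 6.
deg(vnwu) = 6; N(vnwu) = {hyir, kstu, rsvw, ozxq, btvl, xkbl}.
N(xkbl) = {axcp, ahgf, vnwu, rsvw, btvl, xwqt}, |N(xkbl)| = 6.
Vertex rsvw has 6 neighbors: dqxd, kstu, deou, axcp, vnwu, xkbl.
6-regular, N=13; SR(13,6,2,3) — a Paley graph.
spec(A) ≈ [6.0, 1.30278, -2.30278] (distinct, 5 d.p.).
−13·(-sqrt(13)/2 - 1/2) / ((6)−(-sqrt(13)/2 - 1/2)) = sqrt(13) = ϑ(G).
= 3.60555128… (decimal).

sqrt(13)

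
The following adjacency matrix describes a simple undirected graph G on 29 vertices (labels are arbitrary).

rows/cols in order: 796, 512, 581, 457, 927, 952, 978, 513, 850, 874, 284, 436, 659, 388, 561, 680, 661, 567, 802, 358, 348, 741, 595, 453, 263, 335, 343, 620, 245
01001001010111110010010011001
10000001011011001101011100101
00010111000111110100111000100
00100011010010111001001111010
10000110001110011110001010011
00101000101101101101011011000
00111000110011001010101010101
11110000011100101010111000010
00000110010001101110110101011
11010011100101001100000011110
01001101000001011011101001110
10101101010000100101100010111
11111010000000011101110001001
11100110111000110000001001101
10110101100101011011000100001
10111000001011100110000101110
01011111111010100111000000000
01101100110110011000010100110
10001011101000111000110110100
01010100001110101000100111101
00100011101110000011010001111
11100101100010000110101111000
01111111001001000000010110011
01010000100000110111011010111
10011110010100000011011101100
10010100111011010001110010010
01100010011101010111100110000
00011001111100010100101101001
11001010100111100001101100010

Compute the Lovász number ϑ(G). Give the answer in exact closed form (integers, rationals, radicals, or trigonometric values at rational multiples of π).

sqrt(29)

Vertex 978 has 14 neighbors: 581, 457, 927, 850, 874, 659, 388, 661, 802, 348, 595, 263, 343, 245.
deg(952) = 14; N(952) = {581, 927, 850, 284, 436, 388, 561, 661, 567, 358, 741, 595, 263, 335}.
Vertex 348 has 14 neighbors: 581, 978, 513, 850, 284, 436, 659, 802, 358, 741, 335, 343, 620, 245.
deg(512) = 14; N(512) = {796, 513, 874, 284, 659, 388, 661, 567, 358, 741, 595, 453, 343, 245}.
29-vertex 14-regular graph: Paley(29): SR with (k,λ,μ)=(14,6,7).
Distinct eigenvalues (to 4 d.p.): [14.0, 2.1926, -3.1926].
Lovász: ϑ = −29(-sqrt(29)/2 - 1/2)/(14+-(-sqrt(29)/2 - 1/2)) = sqrt(29).
Numerically 5.3851648.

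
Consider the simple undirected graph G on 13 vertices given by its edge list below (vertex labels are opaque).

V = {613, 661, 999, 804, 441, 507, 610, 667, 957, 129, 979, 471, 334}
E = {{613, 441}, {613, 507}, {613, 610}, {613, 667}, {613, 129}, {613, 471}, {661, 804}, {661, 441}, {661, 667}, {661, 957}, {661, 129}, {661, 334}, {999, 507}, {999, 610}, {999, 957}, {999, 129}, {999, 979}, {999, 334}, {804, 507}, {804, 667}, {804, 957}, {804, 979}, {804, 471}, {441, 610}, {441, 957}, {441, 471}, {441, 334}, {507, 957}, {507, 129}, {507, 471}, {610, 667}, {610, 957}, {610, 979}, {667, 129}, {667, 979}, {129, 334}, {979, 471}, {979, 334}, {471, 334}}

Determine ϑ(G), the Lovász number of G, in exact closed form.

Vertex 999 has 6 neighbors: 507, 610, 957, 129, 979, 334.
Vertex 661 has 6 neighbors: 804, 441, 667, 957, 129, 334.
N(507) = {613, 999, 804, 957, 129, 471}, |N(507)| = 6.
deg(613) = 6; N(613) = {441, 507, 610, 667, 129, 471}.
G on 13 vertices is 6-regular; strongly regular (13,6,2,3).
spec(A) ≈ [6.0, 1.303, -2.303] (distinct, 3 d.p.).
λ_max=6, λ_min=-sqrt(13)/2 - 1/2; ϑ = −13·λ_min/(λ_max−λ_min) = sqrt(13).
≈ 3.6055513 (to 7 d.p.).

sqrt(13)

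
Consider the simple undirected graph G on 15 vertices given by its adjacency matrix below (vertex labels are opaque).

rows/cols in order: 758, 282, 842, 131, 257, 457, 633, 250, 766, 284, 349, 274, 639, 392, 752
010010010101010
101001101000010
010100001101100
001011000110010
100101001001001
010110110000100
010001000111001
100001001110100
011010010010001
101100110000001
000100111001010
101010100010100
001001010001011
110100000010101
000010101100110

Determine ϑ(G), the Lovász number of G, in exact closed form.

5

deg(457) = 6; N(457) = {282, 131, 257, 633, 250, 639}.
Vertex 766 has 6 neighbors: 282, 842, 257, 250, 349, 752.
Vertex 758 has 6 neighbors: 282, 257, 250, 284, 274, 392.
Vertex 257 has 6 neighbors: 758, 131, 457, 766, 274, 752.
Every vertex has degree 6 (N=15); Kneser K(6,2) on C(6,2)=15 vertices.
A has 3 distinct eigenvalues ≈ [6.0, 1.0, -3.0].
−15·(-3) / ((6)−(-3)) = 5 = ϑ(G).
= 5.000000000… (decimal).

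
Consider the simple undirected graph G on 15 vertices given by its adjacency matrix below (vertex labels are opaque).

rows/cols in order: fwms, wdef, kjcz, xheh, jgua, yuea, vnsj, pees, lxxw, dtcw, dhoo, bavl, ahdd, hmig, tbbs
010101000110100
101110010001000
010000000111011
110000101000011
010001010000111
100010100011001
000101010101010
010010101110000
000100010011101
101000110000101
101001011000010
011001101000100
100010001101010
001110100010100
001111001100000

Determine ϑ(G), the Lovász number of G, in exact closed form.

5

deg(fwms) = 6; N(fwms) = {wdef, xheh, yuea, dtcw, dhoo, ahdd}.
deg(dtcw) = 6; N(dtcw) = {fwms, kjcz, vnsj, pees, ahdd, tbbs}.
Vertex kjcz has 6 neighbors: wdef, dtcw, dhoo, bavl, hmig, tbbs.
deg(vnsj) = 6; N(vnsj) = {xheh, yuea, pees, dtcw, bavl, hmig}.
Regular of degree 6 on 15 vertices: this is K(6,2), the Kneser graph.
spec(A) ≈ [6.0, 1.0, -3.0] (distinct, 5 d.p.).
−15·(-3) / ((6)−(-3)) = 5 = ϑ(G).
= 5.000000… (decimal).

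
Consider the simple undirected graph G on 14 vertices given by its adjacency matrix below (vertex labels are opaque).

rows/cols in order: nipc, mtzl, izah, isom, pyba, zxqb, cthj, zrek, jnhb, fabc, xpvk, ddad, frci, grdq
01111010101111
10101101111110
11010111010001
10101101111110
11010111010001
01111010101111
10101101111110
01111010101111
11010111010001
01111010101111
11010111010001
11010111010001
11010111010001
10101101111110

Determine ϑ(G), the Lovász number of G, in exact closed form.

N(isom) = {nipc, izah, pyba, zxqb, zrek, jnhb, fabc, xpvk, ddad, frci}, |N(isom)| = 10.
deg(zrek) = 10; N(zrek) = {mtzl, izah, isom, pyba, cthj, jnhb, xpvk, ddad, frci, grdq}.
deg(zxqb) = 10; N(zxqb) = {mtzl, izah, isom, pyba, cthj, jnhb, xpvk, ddad, frci, grdq}.
Vertex mtzl has 10 neighbors: nipc, izah, pyba, zxqb, zrek, jnhb, fabc, xpvk, ddad, frci.
G = K_{6,4,4}: α = 6 = χ(Ḡ), so ϑ = 6.
= 6.000000000… (decimal).
Check 6 ≤ 6 ≤ 6: collapsed.

6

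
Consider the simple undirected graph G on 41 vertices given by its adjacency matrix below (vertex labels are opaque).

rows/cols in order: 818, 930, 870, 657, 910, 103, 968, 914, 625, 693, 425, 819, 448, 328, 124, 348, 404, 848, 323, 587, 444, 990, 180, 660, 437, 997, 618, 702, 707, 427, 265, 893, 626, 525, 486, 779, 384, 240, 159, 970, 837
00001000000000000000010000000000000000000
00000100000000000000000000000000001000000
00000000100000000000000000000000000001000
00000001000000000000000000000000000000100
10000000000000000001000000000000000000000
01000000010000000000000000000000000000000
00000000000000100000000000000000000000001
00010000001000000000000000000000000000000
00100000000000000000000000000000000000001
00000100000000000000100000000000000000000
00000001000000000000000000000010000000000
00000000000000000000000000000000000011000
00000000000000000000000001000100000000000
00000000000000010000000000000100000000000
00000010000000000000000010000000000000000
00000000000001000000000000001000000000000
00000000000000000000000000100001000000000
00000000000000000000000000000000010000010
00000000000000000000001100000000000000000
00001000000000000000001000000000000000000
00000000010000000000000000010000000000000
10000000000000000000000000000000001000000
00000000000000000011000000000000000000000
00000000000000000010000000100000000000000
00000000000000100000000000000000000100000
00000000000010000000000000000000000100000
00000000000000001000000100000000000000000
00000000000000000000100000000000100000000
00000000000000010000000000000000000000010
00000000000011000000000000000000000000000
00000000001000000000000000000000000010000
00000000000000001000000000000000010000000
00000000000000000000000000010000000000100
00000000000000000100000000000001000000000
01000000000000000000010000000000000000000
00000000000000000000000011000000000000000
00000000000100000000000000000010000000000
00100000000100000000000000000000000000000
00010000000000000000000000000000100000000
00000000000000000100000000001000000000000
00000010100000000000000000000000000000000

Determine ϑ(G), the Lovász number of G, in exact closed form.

N(818) = {910, 990}, |N(818)| = 2.
N(404) = {618, 893}, |N(404)| = 2.
Vertex 707 has 2 neighbors: 348, 970.
deg(819) = 2; N(819) = {384, 240}.
Regular of degree 2 on 41 vertices: a single 41-cycle (edge-transitive).
A has 21 distinct eigenvalues ≈ [2.0, 1.97656, 1.90679, 1.79233, 1.63586, 1.44104, 1.21245, 0.95544, 0.67603, 0.38078, 0.07661, -0.22937, -0.52996, -0.81814, -1.08714, -1.33065, -1.54298, -1.71914, -1.855, -1.94739, -1.99413].
λ_max=2, λ_min=-2*cos(pi/41); ϑ = −41·λ_min/(λ_max−λ_min) = 41*cos(pi/41)/(cos(pi/41) + 1).
ϑ(G) ≈ 20.4698803.
20 ≤ 41*cos(pi/41)/(cos(pi/41) + 1) ≤ 21: both strict.

41*cos(pi/41)/(cos(pi/41) + 1)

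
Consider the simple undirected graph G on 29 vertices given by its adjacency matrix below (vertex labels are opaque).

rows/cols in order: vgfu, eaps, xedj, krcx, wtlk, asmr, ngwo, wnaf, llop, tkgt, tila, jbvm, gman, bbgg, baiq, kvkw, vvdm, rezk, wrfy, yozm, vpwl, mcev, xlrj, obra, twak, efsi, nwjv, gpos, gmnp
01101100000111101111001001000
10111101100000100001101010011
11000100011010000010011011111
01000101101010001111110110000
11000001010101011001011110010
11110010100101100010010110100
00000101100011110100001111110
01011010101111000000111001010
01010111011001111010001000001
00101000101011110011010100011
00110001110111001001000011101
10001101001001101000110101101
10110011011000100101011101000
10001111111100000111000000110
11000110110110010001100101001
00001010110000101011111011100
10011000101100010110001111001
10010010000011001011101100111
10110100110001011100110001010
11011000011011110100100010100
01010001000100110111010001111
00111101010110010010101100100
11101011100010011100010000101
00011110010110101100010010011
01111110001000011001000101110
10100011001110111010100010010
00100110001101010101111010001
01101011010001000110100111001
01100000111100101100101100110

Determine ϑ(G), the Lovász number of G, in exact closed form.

Vertex vgfu has 14 neighbors: eaps, xedj, wtlk, asmr, jbvm, gman, bbgg, baiq, vvdm, rezk, wrfy, yozm, xlrj, efsi.
deg(tila) = 14; N(tila) = {xedj, krcx, wnaf, llop, tkgt, jbvm, gman, bbgg, vvdm, yozm, twak, efsi, nwjv, gmnp}.
N(krcx) = {eaps, asmr, wnaf, llop, tila, gman, vvdm, rezk, wrfy, yozm, vpwl, mcev, obra, twak}, |N(krcx)| = 14.
Vertex asmr has 14 neighbors: vgfu, eaps, xedj, krcx, ngwo, llop, jbvm, bbgg, baiq, wrfy, mcev, obra, twak, nwjv.
Every vertex has degree 14 (N=29); SR(29,14,6,7) — a Paley graph.
The 3 distinct eigenvalues: [14.0, 2.192582, -3.192582].
ϑ = −N·λ_min/(λ_max−λ_min) = −29·(-sqrt(29)/2 - 1/2)/(14−(-sqrt(29)/2 - 1/2)) = sqrt(29).
ϑ(G) ≈ 5.3851648.

sqrt(29)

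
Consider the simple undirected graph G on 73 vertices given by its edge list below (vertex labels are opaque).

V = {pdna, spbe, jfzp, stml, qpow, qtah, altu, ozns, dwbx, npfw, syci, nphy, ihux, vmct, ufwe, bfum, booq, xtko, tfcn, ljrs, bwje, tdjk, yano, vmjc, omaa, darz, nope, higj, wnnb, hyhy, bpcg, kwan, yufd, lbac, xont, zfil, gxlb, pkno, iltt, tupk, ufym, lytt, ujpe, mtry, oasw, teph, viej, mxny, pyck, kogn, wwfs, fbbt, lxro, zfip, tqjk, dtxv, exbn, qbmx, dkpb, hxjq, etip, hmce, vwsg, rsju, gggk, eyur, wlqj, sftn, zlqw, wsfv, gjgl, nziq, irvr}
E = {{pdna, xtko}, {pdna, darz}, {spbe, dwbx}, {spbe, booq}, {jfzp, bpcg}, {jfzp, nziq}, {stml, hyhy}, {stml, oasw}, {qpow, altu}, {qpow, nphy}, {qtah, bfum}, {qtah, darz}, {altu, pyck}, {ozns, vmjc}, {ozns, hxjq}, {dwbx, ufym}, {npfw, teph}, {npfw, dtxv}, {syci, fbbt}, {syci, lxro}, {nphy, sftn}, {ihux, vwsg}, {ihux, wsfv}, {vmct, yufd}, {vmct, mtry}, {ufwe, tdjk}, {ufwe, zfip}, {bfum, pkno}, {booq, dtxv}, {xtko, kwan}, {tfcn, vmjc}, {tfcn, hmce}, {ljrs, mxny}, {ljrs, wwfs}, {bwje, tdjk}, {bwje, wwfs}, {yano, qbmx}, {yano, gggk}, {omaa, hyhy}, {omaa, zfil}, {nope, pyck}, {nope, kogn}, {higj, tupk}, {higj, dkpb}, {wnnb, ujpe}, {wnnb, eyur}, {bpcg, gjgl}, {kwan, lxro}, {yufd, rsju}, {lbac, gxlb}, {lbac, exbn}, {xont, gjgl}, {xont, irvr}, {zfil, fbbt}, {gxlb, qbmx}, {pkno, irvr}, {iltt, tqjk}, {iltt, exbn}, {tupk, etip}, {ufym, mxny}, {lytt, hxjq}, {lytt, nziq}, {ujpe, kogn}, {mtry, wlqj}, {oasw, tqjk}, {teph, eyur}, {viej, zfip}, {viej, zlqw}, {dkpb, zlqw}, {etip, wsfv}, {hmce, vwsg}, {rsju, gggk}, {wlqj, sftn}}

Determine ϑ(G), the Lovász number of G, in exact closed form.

73*cos(pi/73)/(cos(pi/73) + 1)

deg(gggk) = 2; N(gggk) = {yano, rsju}.
N(viej) = {zfip, zlqw}, |N(viej)| = 2.
N(sftn) = {nphy, wlqj}, |N(sftn)| = 2.
N(dkpb) = {higj, zlqw}, |N(dkpb)| = 2.
Every vertex has degree 2 (N=73); connected 2-regular on 73 ⇒ C_{73}.
The 37 distinct eigenvalues: [2.0, 1.9926, 1.97044, 1.9337, 1.88263, 1.81764, 1.73918, 1.64785, 1.54431, 1.42935, 1.3038, 1.1686, 1.02474, 0.8733, 0.7154, 0.55219, 0.3849, 0.21476, 0.04303, -0.12902, -0.30011, -0.46898, -0.63438, -0.79509, -0.9499, -1.09769, -1.23734, -1.36784, -1.48821, -1.59756, -1.69508, -1.78006, -1.85185, -1.90993, -1.95388, -1.98335, -1.99815].
λ_max=2, λ_min=-2*cos(pi/73); ϑ = −73·λ_min/(λ_max−λ_min) = 73*cos(pi/73)/(cos(pi/73) + 1).
≈ 36.483095 (to 6 d.p.).
36 ≤ 73*cos(pi/73)/(cos(pi/73) + 1) ≤ 37: both strict.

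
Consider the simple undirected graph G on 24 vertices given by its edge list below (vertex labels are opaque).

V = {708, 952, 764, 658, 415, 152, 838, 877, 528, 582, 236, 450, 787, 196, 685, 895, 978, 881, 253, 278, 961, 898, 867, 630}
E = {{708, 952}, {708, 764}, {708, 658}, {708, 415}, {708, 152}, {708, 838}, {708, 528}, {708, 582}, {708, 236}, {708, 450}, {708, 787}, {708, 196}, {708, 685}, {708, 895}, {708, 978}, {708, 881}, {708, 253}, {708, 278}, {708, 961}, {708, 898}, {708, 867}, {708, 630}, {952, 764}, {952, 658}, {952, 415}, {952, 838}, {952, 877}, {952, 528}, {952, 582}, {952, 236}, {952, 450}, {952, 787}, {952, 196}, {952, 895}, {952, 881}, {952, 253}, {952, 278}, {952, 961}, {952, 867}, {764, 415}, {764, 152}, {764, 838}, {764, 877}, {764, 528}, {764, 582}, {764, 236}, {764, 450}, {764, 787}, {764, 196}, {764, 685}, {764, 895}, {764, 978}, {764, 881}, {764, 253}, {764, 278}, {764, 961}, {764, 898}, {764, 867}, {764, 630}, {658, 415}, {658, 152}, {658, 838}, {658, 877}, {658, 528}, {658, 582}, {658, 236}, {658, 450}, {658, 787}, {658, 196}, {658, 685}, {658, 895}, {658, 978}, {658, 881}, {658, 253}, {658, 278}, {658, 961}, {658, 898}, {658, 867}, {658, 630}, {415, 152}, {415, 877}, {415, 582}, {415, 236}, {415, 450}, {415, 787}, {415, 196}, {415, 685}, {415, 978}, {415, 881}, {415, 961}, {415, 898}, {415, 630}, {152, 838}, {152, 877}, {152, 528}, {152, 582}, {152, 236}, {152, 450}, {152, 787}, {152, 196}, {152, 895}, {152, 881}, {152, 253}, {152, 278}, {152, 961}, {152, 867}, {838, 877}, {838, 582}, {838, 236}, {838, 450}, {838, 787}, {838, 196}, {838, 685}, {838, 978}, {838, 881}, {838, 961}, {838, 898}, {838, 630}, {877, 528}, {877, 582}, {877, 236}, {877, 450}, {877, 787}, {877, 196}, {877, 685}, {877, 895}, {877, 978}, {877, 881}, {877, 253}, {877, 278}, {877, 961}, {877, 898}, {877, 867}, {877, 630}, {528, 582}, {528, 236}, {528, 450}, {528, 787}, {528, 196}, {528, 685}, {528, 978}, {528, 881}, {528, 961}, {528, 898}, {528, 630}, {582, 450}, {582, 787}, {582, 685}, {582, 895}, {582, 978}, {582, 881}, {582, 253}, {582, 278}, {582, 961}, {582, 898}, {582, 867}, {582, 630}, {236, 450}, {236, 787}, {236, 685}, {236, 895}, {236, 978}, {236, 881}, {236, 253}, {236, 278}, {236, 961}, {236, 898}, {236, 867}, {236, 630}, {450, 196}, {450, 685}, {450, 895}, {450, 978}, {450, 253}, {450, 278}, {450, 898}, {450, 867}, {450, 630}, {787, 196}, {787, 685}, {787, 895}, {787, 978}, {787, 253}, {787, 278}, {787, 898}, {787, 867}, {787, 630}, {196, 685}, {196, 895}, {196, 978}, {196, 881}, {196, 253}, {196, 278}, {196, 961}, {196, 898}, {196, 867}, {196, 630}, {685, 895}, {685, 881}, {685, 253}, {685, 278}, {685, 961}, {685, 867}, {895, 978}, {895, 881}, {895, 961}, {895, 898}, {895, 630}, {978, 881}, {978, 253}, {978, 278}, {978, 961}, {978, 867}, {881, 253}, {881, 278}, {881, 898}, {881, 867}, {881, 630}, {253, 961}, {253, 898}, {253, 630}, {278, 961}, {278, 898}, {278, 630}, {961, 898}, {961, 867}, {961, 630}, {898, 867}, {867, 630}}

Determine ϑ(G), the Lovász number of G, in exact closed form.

N(881) = {708, 952, 764, 658, 415, 152, 838, 877, 528, 582, 236, 196, 685, 895, 978, 253, 278, 898, 867, 630}, |N(881)| = 20.
Vertex 253 has 17 neighbors: 708, 952, 764, 658, 152, 877, 582, 236, 450, 787, 196, 685, 978, 881, 961, 898, 630.
deg(787) = 20; N(787) = {708, 952, 764, 658, 415, 152, 838, 877, 528, 582, 236, 196, 685, 895, 978, 253, 278, 898, 867, 630}.
deg(278) = 17; N(278) = {708, 952, 764, 658, 152, 877, 582, 236, 450, 787, 196, 685, 978, 881, 961, 898, 630}.
6 parts of sizes [7, 6, 4, 3, 2, 2]; α(G) = 7 = ϑ (perfect).
≈ 7.0000 (to 4 d.p.).
Sandwich: α(G)=7 ≤ ϑ(G)=7 ≤ χ(Ḡ)=7 (collapsed).

7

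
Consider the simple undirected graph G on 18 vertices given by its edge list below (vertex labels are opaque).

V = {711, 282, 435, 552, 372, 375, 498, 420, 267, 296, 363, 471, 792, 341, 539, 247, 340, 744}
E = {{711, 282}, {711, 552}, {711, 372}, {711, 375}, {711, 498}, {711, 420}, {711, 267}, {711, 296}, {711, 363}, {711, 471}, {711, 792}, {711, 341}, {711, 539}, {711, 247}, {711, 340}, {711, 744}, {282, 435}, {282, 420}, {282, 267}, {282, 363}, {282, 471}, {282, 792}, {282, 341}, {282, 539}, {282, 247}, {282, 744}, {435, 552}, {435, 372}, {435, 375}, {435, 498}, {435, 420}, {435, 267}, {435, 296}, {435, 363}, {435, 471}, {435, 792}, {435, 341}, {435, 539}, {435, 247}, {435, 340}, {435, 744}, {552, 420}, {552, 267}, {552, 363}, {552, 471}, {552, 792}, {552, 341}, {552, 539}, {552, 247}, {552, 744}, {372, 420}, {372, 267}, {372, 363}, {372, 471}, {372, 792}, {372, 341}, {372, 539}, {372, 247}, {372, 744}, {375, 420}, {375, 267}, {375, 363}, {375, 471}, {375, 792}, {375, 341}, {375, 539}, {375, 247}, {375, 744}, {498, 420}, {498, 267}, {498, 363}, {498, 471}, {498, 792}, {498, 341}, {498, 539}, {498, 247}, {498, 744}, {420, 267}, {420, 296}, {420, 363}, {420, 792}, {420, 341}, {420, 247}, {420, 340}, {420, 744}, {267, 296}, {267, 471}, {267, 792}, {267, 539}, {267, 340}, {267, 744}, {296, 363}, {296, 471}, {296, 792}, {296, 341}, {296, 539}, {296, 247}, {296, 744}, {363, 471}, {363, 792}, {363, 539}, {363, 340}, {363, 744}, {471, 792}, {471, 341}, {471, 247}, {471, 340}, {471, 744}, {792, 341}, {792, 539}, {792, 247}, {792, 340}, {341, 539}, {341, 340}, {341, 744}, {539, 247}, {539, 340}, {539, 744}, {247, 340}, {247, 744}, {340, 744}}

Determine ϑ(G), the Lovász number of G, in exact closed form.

Vertex 341 has 14 neighbors: 711, 282, 435, 552, 372, 375, 498, 420, 296, 471, 792, 539, 340, 744.
deg(552) = 11; N(552) = {711, 435, 420, 267, 363, 471, 792, 341, 539, 247, 744}.
N(539) = {711, 282, 435, 552, 372, 375, 498, 267, 296, 363, 792, 341, 247, 340, 744}, |N(539)| = 15.
N(340) = {711, 435, 420, 267, 363, 471, 792, 341, 539, 247, 744}, |N(340)| = 11.
G = K_{7,4,3,2,2}: α = 7 = χ(Ḡ), so ϑ = 7.
= 7.00000… (decimal).
Lovász sandwich 7 ≤ 7 ≤ 7: collapsed.

7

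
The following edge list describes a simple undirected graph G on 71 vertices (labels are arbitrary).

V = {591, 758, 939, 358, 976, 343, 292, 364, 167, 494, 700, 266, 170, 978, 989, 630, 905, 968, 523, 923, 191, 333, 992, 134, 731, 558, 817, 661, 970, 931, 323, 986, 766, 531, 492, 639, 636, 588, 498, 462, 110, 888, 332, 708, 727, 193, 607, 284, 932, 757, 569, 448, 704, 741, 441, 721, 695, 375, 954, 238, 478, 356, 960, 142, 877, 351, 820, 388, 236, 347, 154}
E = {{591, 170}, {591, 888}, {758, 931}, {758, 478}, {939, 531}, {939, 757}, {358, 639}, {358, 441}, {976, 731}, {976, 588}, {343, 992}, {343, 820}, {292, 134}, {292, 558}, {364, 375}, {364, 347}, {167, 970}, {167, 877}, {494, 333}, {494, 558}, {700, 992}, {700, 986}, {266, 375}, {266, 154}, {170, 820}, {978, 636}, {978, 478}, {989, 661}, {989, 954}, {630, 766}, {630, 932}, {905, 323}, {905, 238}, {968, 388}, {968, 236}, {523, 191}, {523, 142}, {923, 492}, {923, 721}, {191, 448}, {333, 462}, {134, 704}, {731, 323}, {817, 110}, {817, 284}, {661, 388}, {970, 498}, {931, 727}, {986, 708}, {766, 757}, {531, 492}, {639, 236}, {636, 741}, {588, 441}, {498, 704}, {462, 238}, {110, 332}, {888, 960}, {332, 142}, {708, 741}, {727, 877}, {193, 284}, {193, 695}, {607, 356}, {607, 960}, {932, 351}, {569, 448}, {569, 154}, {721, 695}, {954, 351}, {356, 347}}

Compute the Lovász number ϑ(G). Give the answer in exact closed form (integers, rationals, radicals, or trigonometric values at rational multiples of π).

N(607) = {356, 960}, |N(607)| = 2.
Vertex 191 has 2 neighbors: 523, 448.
deg(356) = 2; N(356) = {607, 347}.
Vertex 888 has 2 neighbors: 591, 960.
71-vertex 2-regular graph: this is C_{71}, the 71-cycle.
The 36 distinct eigenvalues: [2.0, 1.99217, 1.96876, 1.92993, 1.876, 1.80739, 1.72463, 1.62837, 1.51937, 1.39848, 1.26665, 1.1249, 0.97435, 0.81617, 0.6516, 0.48194, 0.3085, 0.13265, -0.04424, -0.22079, -0.3956, -0.56732, -0.7346, -0.89613, -1.05065, -1.19694, -1.33387, -1.46036, -1.57542, -1.67814, -1.76774, -1.8435, -1.90483, -1.95125, -1.98241, -1.99804].
Lovász (edge-transitive): ϑ = −71·(-2*cos(pi/71))/((2)−(-2*cos(pi/71))) = 71*cos(pi/71)/(cos(pi/71) + 1).
≈ 35.482618264 (to 9 d.p.).
Sandwich: α(G)=35 ≤ ϑ(G)=71*cos(pi/71)/(cos(pi/71) + 1) ≤ χ(Ḡ)=36 (both strict).

71*cos(pi/71)/(cos(pi/71) + 1)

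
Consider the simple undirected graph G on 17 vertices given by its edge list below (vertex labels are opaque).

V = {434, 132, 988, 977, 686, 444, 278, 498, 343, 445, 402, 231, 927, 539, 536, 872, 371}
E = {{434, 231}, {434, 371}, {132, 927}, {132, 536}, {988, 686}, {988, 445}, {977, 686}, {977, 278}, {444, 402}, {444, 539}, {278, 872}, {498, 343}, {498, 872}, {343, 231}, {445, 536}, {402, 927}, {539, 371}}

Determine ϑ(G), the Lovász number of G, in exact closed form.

N(977) = {686, 278}, |N(977)| = 2.
deg(539) = 2; N(539) = {444, 371}.
deg(444) = 2; N(444) = {402, 539}.
N(445) = {988, 536}, |N(445)| = 2.
Regular of degree 2 on 17 vertices: the odd cycle C_{17}.
A has 9 distinct eigenvalues ≈ [2.0, 1.865, 1.478, 0.891, 0.185, -0.547, -1.205, -1.7, -1.966].
Lovász (edge-transitive): ϑ = −17·(-2*cos(pi/17))/((2)−(-2*cos(pi/17))) = 17*cos(pi/17)/(cos(pi/17) + 1).
Numerically 8.4270.
Check 8 ≤ 17*cos(pi/17)/(cos(pi/17) + 1) ≤ 9: both strict.

17*cos(pi/17)/(cos(pi/17) + 1)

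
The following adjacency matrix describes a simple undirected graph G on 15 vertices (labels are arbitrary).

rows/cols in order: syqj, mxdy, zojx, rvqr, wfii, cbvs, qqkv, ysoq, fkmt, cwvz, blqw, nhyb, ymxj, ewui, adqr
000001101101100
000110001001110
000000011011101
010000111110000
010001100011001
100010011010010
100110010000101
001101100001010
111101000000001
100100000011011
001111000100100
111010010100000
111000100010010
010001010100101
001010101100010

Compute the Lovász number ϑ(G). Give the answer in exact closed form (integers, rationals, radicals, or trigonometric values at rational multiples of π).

N(syqj) = {cbvs, qqkv, fkmt, cwvz, nhyb, ymxj}, |N(syqj)| = 6.
N(mxdy) = {rvqr, wfii, fkmt, nhyb, ymxj, ewui}, |N(mxdy)| = 6.
Vertex cbvs has 6 neighbors: syqj, wfii, ysoq, fkmt, blqw, ewui.
Vertex wfii has 6 neighbors: mxdy, cbvs, qqkv, blqw, nhyb, adqr.
deg(v) = 6 for all v (|V|=15); this is K(6,2), the Kneser graph.
A has 3 distinct eigenvalues ≈ [6.0, 1.0, -3.0].
With N=15: ϑ(G) = 15·(-1*(-3))/(6−(-3)) = 5.
= 5.00000000… (decimal).

5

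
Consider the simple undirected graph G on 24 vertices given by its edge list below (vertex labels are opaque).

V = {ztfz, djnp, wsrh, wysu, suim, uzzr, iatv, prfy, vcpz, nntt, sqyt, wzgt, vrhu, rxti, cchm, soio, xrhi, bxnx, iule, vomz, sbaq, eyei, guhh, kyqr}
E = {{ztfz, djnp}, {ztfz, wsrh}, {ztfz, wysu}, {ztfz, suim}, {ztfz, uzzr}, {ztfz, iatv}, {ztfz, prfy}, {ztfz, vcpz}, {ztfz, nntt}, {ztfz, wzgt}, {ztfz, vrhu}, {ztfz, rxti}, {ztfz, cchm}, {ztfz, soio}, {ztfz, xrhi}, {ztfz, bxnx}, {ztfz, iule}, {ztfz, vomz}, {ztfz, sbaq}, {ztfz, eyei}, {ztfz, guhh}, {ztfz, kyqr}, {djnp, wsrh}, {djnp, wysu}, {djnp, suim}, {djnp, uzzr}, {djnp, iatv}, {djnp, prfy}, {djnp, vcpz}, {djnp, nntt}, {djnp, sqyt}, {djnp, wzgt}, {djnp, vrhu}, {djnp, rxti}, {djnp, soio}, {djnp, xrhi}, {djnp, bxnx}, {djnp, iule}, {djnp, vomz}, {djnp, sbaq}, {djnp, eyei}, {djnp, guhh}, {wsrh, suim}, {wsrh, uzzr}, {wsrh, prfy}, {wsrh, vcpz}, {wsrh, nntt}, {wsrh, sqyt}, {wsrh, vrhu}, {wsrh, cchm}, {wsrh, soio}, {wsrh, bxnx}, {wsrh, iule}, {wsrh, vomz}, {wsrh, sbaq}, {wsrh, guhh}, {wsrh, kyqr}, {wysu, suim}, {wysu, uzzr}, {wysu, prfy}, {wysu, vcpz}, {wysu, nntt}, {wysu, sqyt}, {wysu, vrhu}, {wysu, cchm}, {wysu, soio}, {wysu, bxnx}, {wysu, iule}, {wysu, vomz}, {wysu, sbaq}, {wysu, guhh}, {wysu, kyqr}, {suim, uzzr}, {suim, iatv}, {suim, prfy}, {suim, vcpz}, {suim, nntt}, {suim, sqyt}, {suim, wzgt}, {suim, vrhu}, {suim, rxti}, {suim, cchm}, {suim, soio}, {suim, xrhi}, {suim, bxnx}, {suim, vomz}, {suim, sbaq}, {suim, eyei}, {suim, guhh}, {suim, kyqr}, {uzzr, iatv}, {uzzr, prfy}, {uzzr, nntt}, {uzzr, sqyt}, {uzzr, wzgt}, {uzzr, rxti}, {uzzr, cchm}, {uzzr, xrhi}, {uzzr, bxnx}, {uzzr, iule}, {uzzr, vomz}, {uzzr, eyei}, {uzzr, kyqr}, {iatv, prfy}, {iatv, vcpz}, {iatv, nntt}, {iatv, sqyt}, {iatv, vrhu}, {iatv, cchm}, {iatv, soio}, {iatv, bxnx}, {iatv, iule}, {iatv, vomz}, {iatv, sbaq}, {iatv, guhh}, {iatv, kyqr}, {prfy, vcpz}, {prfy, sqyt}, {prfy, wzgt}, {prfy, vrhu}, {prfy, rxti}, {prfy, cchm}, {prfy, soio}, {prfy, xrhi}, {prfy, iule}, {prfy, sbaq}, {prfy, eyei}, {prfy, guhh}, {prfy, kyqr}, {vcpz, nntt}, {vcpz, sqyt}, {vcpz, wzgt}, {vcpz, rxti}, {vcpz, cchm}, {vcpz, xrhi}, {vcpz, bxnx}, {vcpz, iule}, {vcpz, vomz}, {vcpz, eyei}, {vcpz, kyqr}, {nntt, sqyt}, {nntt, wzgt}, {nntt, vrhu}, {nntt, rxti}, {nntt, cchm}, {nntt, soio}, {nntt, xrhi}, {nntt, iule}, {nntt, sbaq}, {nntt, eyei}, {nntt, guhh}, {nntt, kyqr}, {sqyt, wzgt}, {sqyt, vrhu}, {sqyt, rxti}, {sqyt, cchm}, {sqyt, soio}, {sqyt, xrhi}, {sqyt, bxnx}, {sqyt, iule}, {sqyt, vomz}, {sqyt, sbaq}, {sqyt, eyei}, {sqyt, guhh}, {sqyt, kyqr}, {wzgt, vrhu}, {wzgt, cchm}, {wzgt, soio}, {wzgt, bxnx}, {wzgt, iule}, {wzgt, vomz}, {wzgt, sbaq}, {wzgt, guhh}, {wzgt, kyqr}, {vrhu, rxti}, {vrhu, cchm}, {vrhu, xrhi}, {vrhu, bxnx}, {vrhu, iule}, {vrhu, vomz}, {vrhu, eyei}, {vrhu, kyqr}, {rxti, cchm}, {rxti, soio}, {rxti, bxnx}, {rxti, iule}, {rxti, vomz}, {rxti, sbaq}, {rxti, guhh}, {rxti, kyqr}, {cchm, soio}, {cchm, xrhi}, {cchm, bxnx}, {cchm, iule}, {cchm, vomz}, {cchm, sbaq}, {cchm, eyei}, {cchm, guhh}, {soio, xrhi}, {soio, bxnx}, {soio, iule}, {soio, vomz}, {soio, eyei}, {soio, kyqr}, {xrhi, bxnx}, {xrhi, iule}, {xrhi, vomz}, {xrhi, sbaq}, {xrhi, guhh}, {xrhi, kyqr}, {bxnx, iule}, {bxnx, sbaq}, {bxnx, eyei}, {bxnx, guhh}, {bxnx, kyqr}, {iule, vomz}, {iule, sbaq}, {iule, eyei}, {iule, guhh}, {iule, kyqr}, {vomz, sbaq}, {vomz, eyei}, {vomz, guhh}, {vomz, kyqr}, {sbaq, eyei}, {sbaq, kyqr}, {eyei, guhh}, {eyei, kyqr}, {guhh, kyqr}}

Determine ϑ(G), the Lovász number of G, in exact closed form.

N(prfy) = {ztfz, djnp, wsrh, wysu, suim, uzzr, iatv, vcpz, sqyt, wzgt, vrhu, rxti, cchm, soio, xrhi, iule, sbaq, eyei, guhh, kyqr}, |N(prfy)| = 20.
Vertex soio has 18 neighbors: ztfz, djnp, wsrh, wysu, suim, iatv, prfy, nntt, sqyt, wzgt, rxti, cchm, xrhi, bxnx, iule, vomz, eyei, kyqr.
N(djnp) = {ztfz, wsrh, wysu, suim, uzzr, iatv, prfy, vcpz, nntt, sqyt, wzgt, vrhu, rxti, soio, xrhi, bxnx, iule, vomz, sbaq, eyei, guhh}, |N(djnp)| = 21.
Vertex iatv has 17 neighbors: ztfz, djnp, suim, uzzr, prfy, vcpz, nntt, sqyt, vrhu, cchm, soio, bxnx, iule, vomz, sbaq, guhh, kyqr.
Complete 6-partite, parts [7, 6, 4, 3, 2, 2]: perfect, ϑ = α = 7.
≈ 7.000000 (to 6 d.p.).
Check 7 ≤ 7 ≤ 7: collapsed.

7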